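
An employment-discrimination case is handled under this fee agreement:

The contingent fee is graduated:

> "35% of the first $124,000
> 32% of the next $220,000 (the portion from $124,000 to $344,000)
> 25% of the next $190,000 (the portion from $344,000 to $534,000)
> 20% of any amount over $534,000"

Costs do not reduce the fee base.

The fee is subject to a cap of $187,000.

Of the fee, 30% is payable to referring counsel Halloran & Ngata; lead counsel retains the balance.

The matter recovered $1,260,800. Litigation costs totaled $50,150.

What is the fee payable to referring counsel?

Fee base is the gross recovery, $1,260,800; costs are reimbursed separately.
First $124,000 at 35% = $43,400.00
Next $220,000 at 32% = $70,400.00
Next $190,000 at 25% = $47,500.00
Remaining $726,800 at 20% = $145,360.00
Fee: $43,400.00 + $70,400.00 + $47,500.00 + $145,360.00 = $306,660.00
$306,660.00 exceeds the $187,000 cap, so the fee is capped at $187,000.00.
Referral share: 30% of $187,000.00 = $56,100.00; lead counsel retains $187,000.00 − $56,100.00 = $130,900.00.

$56,100.00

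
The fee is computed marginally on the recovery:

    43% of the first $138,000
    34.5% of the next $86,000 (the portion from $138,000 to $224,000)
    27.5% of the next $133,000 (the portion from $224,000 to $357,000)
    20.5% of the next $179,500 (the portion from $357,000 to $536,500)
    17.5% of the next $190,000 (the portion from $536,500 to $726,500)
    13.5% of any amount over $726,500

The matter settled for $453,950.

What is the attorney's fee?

First $138,000 at 43% = $59,340.00
Next $86,000 at 34.5% = $29,670.00
Next $133,000 at 27.5% = $36,575.00
Remaining $96,950 at 20.5% = $19,874.75
Fee: $59,340.00 + $29,670.00 + $36,575.00 + $19,874.75 = $145,459.75

$145,459.75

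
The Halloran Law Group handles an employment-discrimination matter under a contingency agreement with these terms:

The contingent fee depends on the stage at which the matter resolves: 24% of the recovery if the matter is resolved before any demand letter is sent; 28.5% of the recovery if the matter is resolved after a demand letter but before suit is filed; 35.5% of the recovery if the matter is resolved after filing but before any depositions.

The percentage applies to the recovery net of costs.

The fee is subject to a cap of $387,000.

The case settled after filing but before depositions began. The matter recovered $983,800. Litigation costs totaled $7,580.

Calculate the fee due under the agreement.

Fee base (net of costs): $983,800 − $7,580 = $976,220
The matter settled after filing but before depositions began, so the 35.5% rate applies.
$976,220 × 35.5% = $346,558.10
$346,558.10 is under the $387,000 cap.

$346,558.10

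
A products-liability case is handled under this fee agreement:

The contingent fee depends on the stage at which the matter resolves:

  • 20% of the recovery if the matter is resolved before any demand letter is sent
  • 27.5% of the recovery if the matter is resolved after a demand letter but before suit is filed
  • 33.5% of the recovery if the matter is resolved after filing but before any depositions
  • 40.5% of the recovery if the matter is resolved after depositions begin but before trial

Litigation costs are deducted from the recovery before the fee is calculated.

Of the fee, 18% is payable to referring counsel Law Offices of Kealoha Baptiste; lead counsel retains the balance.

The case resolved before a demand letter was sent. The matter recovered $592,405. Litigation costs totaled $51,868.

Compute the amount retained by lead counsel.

$88,648.07

Fee base (net of costs): $592,405 − $51,868 = $540,537
The matter resolved before a demand letter was sent, so the 20% rate applies.
$540,537 × 20% = $108,107.40
Referral share: 18% of $108,107.40 = $19,459.33; lead counsel retains $108,107.40 − $19,459.33 = $88,648.07.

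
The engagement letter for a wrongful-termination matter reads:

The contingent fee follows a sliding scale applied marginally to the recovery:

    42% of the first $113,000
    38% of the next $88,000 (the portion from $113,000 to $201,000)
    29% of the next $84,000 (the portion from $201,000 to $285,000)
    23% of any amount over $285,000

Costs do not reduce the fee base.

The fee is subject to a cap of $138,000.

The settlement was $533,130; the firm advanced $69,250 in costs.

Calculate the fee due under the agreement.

$138,000.00

Fee base is the gross recovery, $533,130; costs are reimbursed separately.
First $113,000 at 42% = $47,460.00
Next $88,000 at 38% = $33,440.00
Next $84,000 at 29% = $24,360.00
Remaining $248,130 at 23% = $57,069.90
Fee: $47,460.00 + $33,440.00 + $24,360.00 + $57,069.90 = $162,329.90
$162,329.90 exceeds the $138,000 cap, so the fee is capped at $138,000.00.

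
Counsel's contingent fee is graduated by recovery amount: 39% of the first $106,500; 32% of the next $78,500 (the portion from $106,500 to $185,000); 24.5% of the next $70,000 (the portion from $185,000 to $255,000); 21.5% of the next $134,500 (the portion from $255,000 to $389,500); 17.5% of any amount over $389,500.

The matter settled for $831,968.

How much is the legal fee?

$190,154.40

First $106,500 at 39% = $41,535.00
Next $78,500 at 32% = $25,120.00
Next $70,000 at 24.5% = $17,150.00
Next $134,500 at 21.5% = $28,917.50
Remaining $442,468 at 17.5% = $77,431.90
Fee: $41,535.00 + $25,120.00 + $17,150.00 + $28,917.50 + $77,431.90 = $190,154.40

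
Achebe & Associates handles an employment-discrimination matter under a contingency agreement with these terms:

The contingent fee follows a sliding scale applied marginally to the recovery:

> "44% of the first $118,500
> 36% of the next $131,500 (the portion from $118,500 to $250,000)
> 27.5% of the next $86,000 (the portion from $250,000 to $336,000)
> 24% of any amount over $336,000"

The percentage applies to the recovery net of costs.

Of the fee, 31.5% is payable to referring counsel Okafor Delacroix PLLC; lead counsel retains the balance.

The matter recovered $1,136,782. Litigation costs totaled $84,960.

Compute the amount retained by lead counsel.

Fee base (net of costs): $1,136,782 − $84,960 = $1,051,822
First $118,500 at 44% = $52,140.00
Next $131,500 at 36% = $47,340.00
Next $86,000 at 27.5% = $23,650.00
Remaining $715,822 at 24% = $171,797.28
Fee: $52,140.00 + $47,340.00 + $23,650.00 + $171,797.28 = $294,927.28
Referral share: 31.5% of $294,927.28 = $92,902.09; lead counsel retains $294,927.28 − $92,902.09 = $202,025.19.

$202,025.19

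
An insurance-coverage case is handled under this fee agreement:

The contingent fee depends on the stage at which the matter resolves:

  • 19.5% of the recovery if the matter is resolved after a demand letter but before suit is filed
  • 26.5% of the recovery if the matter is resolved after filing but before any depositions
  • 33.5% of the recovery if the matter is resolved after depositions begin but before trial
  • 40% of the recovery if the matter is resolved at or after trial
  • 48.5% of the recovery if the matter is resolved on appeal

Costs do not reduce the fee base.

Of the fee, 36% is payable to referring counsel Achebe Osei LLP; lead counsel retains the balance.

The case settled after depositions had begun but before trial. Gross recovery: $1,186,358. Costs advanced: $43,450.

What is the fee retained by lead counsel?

Fee base is the gross recovery, $1,186,358; costs are reimbursed separately.
The matter settled after depositions had begun but before trial, so the 33.5% rate applies.
$1,186,358 × 33.5% = $397,429.93
Referral share: 36% of $397,429.93 = $143,074.77; lead counsel retains $397,429.93 − $143,074.77 = $254,355.16.

$254,355.16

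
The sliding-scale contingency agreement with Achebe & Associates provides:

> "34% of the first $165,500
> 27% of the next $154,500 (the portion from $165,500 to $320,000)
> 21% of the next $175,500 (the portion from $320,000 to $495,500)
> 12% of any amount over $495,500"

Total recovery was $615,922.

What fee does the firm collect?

$149,290.64

First $165,500 at 34% = $56,270.00
Next $154,500 at 27% = $41,715.00
Next $175,500 at 21% = $36,855.00
Remaining $120,422 at 12% = $14,450.64
Fee: $56,270.00 + $41,715.00 + $36,855.00 + $14,450.64 = $149,290.64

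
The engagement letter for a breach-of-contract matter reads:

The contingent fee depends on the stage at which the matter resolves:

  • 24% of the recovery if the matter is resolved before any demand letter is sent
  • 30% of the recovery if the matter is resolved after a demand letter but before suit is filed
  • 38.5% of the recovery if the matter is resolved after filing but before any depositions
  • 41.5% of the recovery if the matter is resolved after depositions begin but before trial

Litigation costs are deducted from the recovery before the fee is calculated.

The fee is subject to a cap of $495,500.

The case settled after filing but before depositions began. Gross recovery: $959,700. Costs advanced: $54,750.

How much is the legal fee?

$348,405.75

Fee base (net of costs): $959,700 − $54,750 = $904,950
The matter settled after filing but before depositions began, so the 38.5% rate applies.
$904,950 × 38.5% = $348,405.75
$348,405.75 is under the $495,500 cap.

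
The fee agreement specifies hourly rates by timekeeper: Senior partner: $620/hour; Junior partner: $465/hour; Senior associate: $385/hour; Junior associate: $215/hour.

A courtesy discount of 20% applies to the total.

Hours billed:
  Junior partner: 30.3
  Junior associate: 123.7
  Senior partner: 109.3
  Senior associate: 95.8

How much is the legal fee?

Senior partner: 109.3 × $620 = $67,766.00
Junior partner: 30.3 × $465 = $14,089.50
Senior associate: 95.8 × $385 = $36,883.00
Junior associate: 123.7 × $215 = $26,595.50
Subtotal: $145,334.00
Less 20% discount: −$29,066.80
Total: $145,334.00 − $29,066.80 = $116,267.20

$116,267.20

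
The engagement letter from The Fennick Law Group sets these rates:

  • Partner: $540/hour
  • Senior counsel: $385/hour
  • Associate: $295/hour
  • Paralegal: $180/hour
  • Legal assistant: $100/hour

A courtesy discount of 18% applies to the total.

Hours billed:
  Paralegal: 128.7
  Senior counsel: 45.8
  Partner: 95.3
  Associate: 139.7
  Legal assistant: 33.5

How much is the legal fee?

$112,194.45

Partner: 95.3 × $540 = $51,462.00
Senior counsel: 45.8 × $385 = $17,633.00
Associate: 139.7 × $295 = $41,211.50
Paralegal: 128.7 × $180 = $23,166.00
Legal assistant: 33.5 × $100 = $3,350.00
Subtotal: $136,822.50
Less 18% discount: −$24,628.05
Total: $136,822.50 − $24,628.05 = $112,194.45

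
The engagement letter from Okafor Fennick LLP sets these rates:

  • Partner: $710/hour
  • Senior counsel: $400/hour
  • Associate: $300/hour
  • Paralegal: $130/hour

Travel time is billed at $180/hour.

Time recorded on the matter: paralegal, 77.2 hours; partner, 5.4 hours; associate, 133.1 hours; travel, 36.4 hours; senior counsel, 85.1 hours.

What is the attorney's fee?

Partner: 5.4 × $710 = $3,834.00
Senior counsel: 85.1 × $400 = $34,040.00
Associate: 133.1 × $300 = $39,930.00
Paralegal: 77.2 × $130 = $10,036.00
Subtotal: $3,834.00 + $34,040.00 + $39,930.00 + $10,036.00 = $87,840.00
Travel: 36.4 × $180 = $6,552.00
Total: $87,840.00 + $6,552.00 = $94,392.00

$94,392.00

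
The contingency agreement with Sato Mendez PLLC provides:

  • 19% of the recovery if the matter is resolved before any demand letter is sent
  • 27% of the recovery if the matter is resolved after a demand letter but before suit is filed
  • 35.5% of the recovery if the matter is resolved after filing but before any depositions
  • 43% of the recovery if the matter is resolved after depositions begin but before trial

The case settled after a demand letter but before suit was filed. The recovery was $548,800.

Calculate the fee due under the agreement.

$148,176.00

The matter settled after a demand letter but before suit was filed, so the 27% rate applies.
$548,800 × 27% = $148,176.00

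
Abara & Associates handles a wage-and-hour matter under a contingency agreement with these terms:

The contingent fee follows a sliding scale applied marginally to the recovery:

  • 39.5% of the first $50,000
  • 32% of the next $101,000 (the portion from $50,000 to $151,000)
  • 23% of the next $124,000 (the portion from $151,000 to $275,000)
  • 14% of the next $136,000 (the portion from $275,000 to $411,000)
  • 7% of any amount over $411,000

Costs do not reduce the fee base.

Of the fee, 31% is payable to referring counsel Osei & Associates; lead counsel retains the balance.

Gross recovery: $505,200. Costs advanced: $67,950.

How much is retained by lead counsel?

$73,294.56

Fee base is the gross recovery, $505,200; costs are reimbursed separately.
First $50,000 at 39.5% = $19,750.00
Next $101,000 at 32% = $32,320.00
Next $124,000 at 23% = $28,520.00
Next $136,000 at 14% = $19,040.00
Remaining $94,200 at 7% = $6,594.00
Fee: $19,750.00 + $32,320.00 + $28,520.00 + $19,040.00 + $6,594.00 = $106,224.00
Referral share: 31% of $106,224.00 = $32,929.44; lead counsel retains $106,224.00 − $32,929.44 = $73,294.56.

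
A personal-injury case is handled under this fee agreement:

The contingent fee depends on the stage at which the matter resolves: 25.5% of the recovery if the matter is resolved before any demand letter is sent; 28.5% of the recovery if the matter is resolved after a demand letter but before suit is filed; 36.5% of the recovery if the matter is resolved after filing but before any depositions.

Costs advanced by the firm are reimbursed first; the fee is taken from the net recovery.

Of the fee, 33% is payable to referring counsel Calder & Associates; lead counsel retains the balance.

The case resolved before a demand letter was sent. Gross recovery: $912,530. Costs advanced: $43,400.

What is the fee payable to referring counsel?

$73,137.29

Fee base (net of costs): $912,530 − $43,400 = $869,130
The matter resolved before a demand letter was sent, so the 25.5% rate applies.
$869,130 × 25.5% = $221,628.15
Referral share: 33% of $221,628.15 = $73,137.29; lead counsel retains $221,628.15 − $73,137.29 = $148,490.86.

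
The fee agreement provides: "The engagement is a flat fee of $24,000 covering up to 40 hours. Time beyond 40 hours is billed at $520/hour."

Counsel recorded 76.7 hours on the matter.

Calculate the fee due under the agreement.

Flat fee: $24,000.00
Excess hours: 76.7 − 40 = 36.7
Overrun: 36.7 × $520 = $19,084.00
Total: $24,000.00 + $19,084.00 = $43,084.00

$43,084.00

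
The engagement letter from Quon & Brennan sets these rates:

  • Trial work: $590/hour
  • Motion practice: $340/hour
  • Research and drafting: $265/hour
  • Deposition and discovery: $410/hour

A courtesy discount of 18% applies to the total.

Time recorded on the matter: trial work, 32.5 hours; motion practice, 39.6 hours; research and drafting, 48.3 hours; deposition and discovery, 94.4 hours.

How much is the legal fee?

$68,996.85

Trial work: 32.5 × $590 = $19,175.00
Motion practice: 39.6 × $340 = $13,464.00
Research and drafting: 48.3 × $265 = $12,799.50
Deposition and discovery: 94.4 × $410 = $38,704.00
Subtotal: $84,142.50
Less 18% discount: −$15,145.65
Total: $84,142.50 − $15,145.65 = $68,996.85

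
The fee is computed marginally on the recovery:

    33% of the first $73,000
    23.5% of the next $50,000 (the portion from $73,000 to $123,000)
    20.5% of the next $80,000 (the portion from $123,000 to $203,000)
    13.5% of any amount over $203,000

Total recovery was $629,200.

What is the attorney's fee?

First $73,000 at 33% = $24,090.00
Next $50,000 at 23.5% = $11,750.00
Next $80,000 at 20.5% = $16,400.00
Remaining $426,200 at 13.5% = $57,537.00
Fee: $24,090.00 + $11,750.00 + $16,400.00 + $57,537.00 = $109,777.00

$109,777.00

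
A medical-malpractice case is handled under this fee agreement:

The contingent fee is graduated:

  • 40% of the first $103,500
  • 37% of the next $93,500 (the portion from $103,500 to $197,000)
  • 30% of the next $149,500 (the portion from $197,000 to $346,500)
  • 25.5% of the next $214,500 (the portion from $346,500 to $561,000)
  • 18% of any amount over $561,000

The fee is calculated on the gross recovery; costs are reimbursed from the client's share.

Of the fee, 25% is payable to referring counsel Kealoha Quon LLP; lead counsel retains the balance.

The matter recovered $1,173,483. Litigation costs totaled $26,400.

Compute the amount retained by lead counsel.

$214,342.08

Fee base is the gross recovery, $1,173,483; costs are reimbursed separately.
First $103,500 at 40% = $41,400.00
Next $93,500 at 37% = $34,595.00
Next $149,500 at 30% = $44,850.00
Next $214,500 at 25.5% = $54,697.50
Remaining $612,483 at 18% = $110,246.94
Fee: $41,400.00 + $34,595.00 + $44,850.00 + $54,697.50 + $110,246.94 = $285,789.44
Referral share: 25% of $285,789.44 = $71,447.36; lead counsel retains $285,789.44 − $71,447.36 = $214,342.08.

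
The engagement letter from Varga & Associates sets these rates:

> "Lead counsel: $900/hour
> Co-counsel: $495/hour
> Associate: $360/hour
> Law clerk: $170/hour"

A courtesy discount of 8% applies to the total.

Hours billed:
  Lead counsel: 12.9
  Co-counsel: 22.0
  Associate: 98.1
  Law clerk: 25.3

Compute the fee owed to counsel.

$57,147.64

Lead counsel: 12.9 × $900 = $11,610.00
Co-counsel: 22.0 × $495 = $10,890.00
Associate: 98.1 × $360 = $35,316.00
Law clerk: 25.3 × $170 = $4,301.00
Subtotal: $62,117.00
Less 8% discount: −$4,969.36
Total: $62,117.00 − $4,969.36 = $57,147.64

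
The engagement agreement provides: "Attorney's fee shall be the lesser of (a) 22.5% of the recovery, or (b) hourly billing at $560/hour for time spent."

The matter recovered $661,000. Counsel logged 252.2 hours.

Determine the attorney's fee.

(a) 22.5% of $661,000 = $148,725.00
(b) 252.2 × $560 = $141,232.00
The lesser is (b): $141,232.00.

$141,232.00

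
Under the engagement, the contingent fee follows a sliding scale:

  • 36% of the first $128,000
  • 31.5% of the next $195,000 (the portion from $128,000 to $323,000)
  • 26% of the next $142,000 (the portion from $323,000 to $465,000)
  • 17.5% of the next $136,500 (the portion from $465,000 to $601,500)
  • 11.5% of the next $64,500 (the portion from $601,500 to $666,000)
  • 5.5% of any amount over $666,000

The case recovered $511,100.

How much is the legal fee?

$152,492.50

First $128,000 at 36% = $46,080.00
Next $195,000 at 31.5% = $61,425.00
Next $142,000 at 26% = $36,920.00
Remaining $46,100 at 17.5% = $8,067.50
Fee: $46,080.00 + $61,425.00 + $36,920.00 + $8,067.50 = $152,492.50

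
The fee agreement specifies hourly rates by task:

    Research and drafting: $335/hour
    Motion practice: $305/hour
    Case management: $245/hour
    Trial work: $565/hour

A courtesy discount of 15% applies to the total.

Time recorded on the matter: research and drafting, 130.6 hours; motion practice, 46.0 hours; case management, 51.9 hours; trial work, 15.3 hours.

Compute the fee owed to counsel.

$67,269.85

Research and drafting: 130.6 × $335 = $43,751.00
Motion practice: 46.0 × $305 = $14,030.00
Case management: 51.9 × $245 = $12,715.50
Trial work: 15.3 × $565 = $8,644.50
Subtotal: $79,141.00
Less 15% discount: −$11,871.15
Total: $79,141.00 − $11,871.15 = $67,269.85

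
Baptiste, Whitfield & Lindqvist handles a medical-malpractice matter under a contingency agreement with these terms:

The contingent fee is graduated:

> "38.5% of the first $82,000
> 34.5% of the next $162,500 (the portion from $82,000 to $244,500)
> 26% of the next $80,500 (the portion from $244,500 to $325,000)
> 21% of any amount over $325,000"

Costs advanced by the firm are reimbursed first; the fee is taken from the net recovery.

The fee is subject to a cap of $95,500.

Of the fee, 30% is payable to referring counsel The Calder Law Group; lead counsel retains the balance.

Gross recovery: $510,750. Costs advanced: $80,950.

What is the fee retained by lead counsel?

$66,850.00

Fee base (net of costs): $510,750 − $80,950 = $429,800
First $82,000 at 38.5% = $31,570.00
Next $162,500 at 34.5% = $56,062.50
Next $80,500 at 26% = $20,930.00
Remaining $104,800 at 21% = $22,008.00
Fee: $31,570.00 + $56,062.50 + $20,930.00 + $22,008.00 = $130,570.50
$130,570.50 exceeds the $95,500 cap, so the fee is capped at $95,500.00.
Referral share: 30% of $95,500.00 = $28,650.00; lead counsel retains $95,500.00 − $28,650.00 = $66,850.00.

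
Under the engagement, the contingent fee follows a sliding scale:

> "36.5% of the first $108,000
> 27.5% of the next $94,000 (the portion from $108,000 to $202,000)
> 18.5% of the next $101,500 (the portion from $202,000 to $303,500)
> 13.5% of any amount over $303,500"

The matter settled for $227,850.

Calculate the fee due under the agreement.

First $108,000 at 36.5% = $39,420.00
Next $94,000 at 27.5% = $25,850.00
Remaining $25,850 at 18.5% = $4,782.25
Fee: $39,420.00 + $25,850.00 + $4,782.25 = $70,052.25

$70,052.25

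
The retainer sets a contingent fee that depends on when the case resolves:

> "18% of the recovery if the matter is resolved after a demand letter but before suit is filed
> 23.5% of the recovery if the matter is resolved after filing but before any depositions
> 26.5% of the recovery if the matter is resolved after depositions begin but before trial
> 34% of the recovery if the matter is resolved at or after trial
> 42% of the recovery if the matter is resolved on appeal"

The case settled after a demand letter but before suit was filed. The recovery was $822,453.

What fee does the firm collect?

$148,041.54

The matter settled after a demand letter but before suit was filed, so the 18% rate applies.
$822,453 × 18% = $148,041.54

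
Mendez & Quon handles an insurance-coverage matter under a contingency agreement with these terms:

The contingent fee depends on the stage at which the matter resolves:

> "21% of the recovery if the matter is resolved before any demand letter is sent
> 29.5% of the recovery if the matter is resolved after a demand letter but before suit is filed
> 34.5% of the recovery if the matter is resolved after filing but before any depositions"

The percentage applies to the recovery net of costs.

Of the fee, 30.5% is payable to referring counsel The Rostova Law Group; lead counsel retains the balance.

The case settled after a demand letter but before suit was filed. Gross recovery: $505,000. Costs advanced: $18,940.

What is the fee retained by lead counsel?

$99,654.45

Fee base (net of costs): $505,000 − $18,940 = $486,060
The matter settled after a demand letter but before suit was filed, so the 29.5% rate applies.
$486,060 × 29.5% = $143,387.70
Referral share: 30.5% of $143,387.70 = $43,733.25; lead counsel retains $143,387.70 − $43,733.25 = $99,654.45.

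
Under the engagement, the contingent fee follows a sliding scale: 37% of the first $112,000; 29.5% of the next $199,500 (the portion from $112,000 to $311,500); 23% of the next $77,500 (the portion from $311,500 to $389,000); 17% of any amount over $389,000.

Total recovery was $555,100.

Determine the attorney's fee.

First $112,000 at 37% = $41,440.00
Next $199,500 at 29.5% = $58,852.50
Next $77,500 at 23% = $17,825.00
Remaining $166,100 at 17% = $28,237.00
Fee: $41,440.00 + $58,852.50 + $17,825.00 + $28,237.00 = $146,354.50

$146,354.50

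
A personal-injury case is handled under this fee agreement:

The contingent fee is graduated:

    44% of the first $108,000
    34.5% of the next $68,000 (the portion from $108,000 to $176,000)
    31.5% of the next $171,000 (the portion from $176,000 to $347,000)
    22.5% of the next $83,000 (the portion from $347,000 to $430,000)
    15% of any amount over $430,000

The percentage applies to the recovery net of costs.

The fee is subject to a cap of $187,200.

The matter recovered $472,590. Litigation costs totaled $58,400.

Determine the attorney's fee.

$139,962.75

Fee base (net of costs): $472,590 − $58,400 = $414,190
First $108,000 at 44% = $47,520.00
Next $68,000 at 34.5% = $23,460.00
Next $171,000 at 31.5% = $53,865.00
Remaining $67,190 at 22.5% = $15,117.75
Fee: $47,520.00 + $23,460.00 + $53,865.00 + $15,117.75 = $139,962.75
$139,962.75 is under the $187,200 cap.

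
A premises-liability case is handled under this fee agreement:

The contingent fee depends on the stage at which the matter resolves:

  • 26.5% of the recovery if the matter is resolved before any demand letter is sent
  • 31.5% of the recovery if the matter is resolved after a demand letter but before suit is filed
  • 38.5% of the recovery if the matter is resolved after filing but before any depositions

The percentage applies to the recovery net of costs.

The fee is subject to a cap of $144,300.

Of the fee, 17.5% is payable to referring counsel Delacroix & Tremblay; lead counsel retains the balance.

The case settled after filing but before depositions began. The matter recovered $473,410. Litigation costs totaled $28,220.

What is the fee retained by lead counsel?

$119,047.50

Fee base (net of costs): $473,410 − $28,220 = $445,190
The matter settled after filing but before depositions began, so the 38.5% rate applies.
$445,190 × 38.5% = $171,398.15
$171,398.15 exceeds the $144,300 cap, so the fee is capped at $144,300.00.
Referral share: 17.5% of $144,300.00 = $25,252.50; lead counsel retains $144,300.00 − $25,252.50 = $119,047.50.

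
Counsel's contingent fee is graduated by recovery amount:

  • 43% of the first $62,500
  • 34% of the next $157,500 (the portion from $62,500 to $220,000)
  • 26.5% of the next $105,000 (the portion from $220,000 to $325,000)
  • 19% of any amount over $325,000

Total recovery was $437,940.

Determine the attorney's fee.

First $62,500 at 43% = $26,875.00
Next $157,500 at 34% = $53,550.00
Next $105,000 at 26.5% = $27,825.00
Remaining $112,940 at 19% = $21,458.60
Fee: $26,875.00 + $53,550.00 + $27,825.00 + $21,458.60 = $129,708.60

$129,708.60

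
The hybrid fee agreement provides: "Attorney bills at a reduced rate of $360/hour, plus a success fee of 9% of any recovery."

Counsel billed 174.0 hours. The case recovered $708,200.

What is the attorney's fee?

$126,378.00

Hourly: 174.0 × $360 = $62,640.00
Success fee: 9% of $708,200 = $63,738.00
Total: $62,640.00 + $63,738.00 = $126,378.00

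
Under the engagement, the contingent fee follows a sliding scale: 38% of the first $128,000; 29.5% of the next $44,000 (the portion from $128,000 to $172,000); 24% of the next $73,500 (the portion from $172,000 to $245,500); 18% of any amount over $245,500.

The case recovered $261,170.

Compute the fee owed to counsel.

First $128,000 at 38% = $48,640.00
Next $44,000 at 29.5% = $12,980.00
Next $73,500 at 24% = $17,640.00
Remaining $15,670 at 18% = $2,820.60
Fee: $48,640.00 + $12,980.00 + $17,640.00 + $2,820.60 = $82,080.60

$82,080.60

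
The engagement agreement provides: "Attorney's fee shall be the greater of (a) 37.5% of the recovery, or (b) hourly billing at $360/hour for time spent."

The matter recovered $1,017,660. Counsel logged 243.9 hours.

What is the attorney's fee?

(a) 37.5% of $1,017,660 = $381,622.50
(b) 243.9 × $360 = $87,804.00
The greater is (a): $381,622.50.

$381,622.50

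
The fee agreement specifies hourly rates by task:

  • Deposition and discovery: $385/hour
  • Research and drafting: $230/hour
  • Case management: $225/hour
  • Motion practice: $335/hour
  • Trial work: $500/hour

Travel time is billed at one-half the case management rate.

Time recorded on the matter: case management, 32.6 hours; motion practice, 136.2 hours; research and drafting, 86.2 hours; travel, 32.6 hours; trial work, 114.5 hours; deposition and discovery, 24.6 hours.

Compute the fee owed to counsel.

$143,176.50

Deposition and discovery: 24.6 × $385 = $9,471.00
Research and drafting: 86.2 × $230 = $19,826.00
Case management: 32.6 × $225 = $7,335.00
Motion practice: 136.2 × $335 = $45,627.00
Trial work: 114.5 × $500 = $57,250.00
Subtotal: $9,471.00 + $19,826.00 + $7,335.00 + $45,627.00 + $57,250.00 = $139,509.00
Travel: 32.6 × ($225 ÷ 2) = 32.6 × $112.50 = $3,667.50
Total: $139,509.00 + $3,667.50 = $143,176.50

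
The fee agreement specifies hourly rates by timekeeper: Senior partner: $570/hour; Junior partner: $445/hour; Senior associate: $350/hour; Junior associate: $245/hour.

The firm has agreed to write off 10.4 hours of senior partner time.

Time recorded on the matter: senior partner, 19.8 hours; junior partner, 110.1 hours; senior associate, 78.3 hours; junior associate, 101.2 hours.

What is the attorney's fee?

$106,551.50

Senior partner: 19.8 × $570 = $11,286.00
Junior partner: 110.1 × $445 = $48,994.50
Senior associate: 78.3 × $350 = $27,405.00
Junior associate: 101.2 × $245 = $24,794.00
Subtotal: $112,479.50
Write-off: 10.4 × $570 = $5,928.00
Total: $112,479.50 − $5,928.00 = $106,551.50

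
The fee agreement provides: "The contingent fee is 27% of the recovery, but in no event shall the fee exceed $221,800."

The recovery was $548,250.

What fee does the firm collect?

$148,027.50

27% of $548,250 = $148,027.50
That is under the $221,800 cap.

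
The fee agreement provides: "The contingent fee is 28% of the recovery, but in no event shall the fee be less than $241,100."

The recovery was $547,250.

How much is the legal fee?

28% of $547,250 = $153,230.00
That is below the $241,100 minimum, so the minimum applies.

$241,100.00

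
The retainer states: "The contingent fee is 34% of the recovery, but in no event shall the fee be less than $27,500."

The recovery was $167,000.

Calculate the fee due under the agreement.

$56,780.00

34% of $167,000 = $56,780.00
That exceeds the $27,500 minimum.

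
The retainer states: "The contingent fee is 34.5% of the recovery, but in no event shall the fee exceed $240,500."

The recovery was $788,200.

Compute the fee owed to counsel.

$240,500.00

34.5% of $788,200 = $271,929.00
That exceeds the $240,500 cap, so the fee is capped at $240,500.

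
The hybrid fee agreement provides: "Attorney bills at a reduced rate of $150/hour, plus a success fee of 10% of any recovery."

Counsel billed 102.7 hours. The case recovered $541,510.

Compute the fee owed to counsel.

Hourly: 102.7 × $150 = $15,405.00
Success fee: 10% of $541,510 = $54,151.00
Total: $15,405.00 + $54,151.00 = $69,556.00

$69,556.00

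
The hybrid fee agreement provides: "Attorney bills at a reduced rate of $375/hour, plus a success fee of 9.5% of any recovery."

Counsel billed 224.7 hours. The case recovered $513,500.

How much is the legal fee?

Hourly: 224.7 × $375 = $84,262.50
Success fee: 9.5% of $513,500 = $48,782.50
Total: $84,262.50 + $48,782.50 = $133,045.00

$133,045.00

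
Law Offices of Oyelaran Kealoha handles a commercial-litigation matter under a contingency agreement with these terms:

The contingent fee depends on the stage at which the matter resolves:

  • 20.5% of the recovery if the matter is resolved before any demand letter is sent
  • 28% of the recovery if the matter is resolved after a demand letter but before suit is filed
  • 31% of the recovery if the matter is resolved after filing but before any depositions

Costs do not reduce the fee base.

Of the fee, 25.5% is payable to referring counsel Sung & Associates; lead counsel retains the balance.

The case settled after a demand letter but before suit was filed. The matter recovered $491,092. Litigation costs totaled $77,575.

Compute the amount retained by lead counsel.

$102,441.79

Fee base is the gross recovery, $491,092; costs are reimbursed separately.
The matter settled after a demand letter but before suit was filed, so the 28% rate applies.
$491,092 × 28% = $137,505.76
Referral share: 25.5% of $137,505.76 = $35,063.97; lead counsel retains $137,505.76 − $35,063.97 = $102,441.79.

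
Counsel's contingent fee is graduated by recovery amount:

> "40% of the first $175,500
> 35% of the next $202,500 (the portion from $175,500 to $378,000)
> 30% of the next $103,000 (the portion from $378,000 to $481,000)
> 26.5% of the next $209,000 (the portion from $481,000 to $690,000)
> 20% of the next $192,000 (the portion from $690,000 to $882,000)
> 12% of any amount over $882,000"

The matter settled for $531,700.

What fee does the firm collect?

$185,410.50

First $175,500 at 40% = $70,200.00
Next $202,500 at 35% = $70,875.00
Next $103,000 at 30% = $30,900.00
Remaining $50,700 at 26.5% = $13,435.50
Fee: $70,200.00 + $70,875.00 + $30,900.00 + $13,435.50 = $185,410.50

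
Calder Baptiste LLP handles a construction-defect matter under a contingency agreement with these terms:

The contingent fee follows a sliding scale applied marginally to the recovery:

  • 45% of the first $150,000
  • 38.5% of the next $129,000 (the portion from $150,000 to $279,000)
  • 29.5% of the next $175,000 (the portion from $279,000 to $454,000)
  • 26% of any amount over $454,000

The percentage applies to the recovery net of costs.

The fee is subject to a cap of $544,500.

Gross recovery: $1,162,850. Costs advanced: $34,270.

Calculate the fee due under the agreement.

$344,180.80

Fee base (net of costs): $1,162,850 − $34,270 = $1,128,580
First $150,000 at 45% = $67,500.00
Next $129,000 at 38.5% = $49,665.00
Next $175,000 at 29.5% = $51,625.00
Remaining $674,580 at 26% = $175,390.80
Fee: $67,500.00 + $49,665.00 + $51,625.00 + $175,390.80 = $344,180.80
$344,180.80 is under the $544,500 cap.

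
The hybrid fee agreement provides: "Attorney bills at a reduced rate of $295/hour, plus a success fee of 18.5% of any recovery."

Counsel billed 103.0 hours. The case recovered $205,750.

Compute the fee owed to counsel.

Hourly: 103.0 × $295 = $30,385.00
Success fee: 18.5% of $205,750 = $38,063.75
Total: $30,385.00 + $38,063.75 = $68,448.75

$68,448.75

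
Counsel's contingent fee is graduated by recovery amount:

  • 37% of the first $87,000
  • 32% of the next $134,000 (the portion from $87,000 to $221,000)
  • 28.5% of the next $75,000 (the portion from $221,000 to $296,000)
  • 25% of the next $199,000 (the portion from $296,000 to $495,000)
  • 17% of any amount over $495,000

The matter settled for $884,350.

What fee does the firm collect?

First $87,000 at 37% = $32,190.00
Next $134,000 at 32% = $42,880.00
Next $75,000 at 28.5% = $21,375.00
Next $199,000 at 25% = $49,750.00
Remaining $389,350 at 17% = $66,189.50
Fee: $32,190.00 + $42,880.00 + $21,375.00 + $49,750.00 + $66,189.50 = $212,384.50

$212,384.50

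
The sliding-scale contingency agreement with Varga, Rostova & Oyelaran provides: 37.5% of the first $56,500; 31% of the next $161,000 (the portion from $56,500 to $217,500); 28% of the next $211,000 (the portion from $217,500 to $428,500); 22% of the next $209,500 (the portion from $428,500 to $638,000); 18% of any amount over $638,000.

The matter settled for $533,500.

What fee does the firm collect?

First $56,500 at 37.5% = $21,187.50
Next $161,000 at 31% = $49,910.00
Next $211,000 at 28% = $59,080.00
Remaining $105,000 at 22% = $23,100.00
Fee: $21,187.50 + $49,910.00 + $59,080.00 + $23,100.00 = $153,277.50

$153,277.50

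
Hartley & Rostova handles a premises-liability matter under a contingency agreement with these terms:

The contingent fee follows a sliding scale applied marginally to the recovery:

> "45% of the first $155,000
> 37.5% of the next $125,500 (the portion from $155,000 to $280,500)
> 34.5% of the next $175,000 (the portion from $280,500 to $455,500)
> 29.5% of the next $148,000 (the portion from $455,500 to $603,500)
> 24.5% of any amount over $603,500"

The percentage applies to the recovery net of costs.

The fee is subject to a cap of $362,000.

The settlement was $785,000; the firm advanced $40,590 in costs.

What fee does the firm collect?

Fee base (net of costs): $785,000 − $40,590 = $744,410
First $155,000 at 45% = $69,750.00
Next $125,500 at 37.5% = $47,062.50
Next $175,000 at 34.5% = $60,375.00
Next $148,000 at 29.5% = $43,660.00
Remaining $140,910 at 24.5% = $34,522.95
Fee: $69,750.00 + $47,062.50 + $60,375.00 + $43,660.00 + $34,522.95 = $255,370.45
$255,370.45 is under the $362,000 cap.

$255,370.45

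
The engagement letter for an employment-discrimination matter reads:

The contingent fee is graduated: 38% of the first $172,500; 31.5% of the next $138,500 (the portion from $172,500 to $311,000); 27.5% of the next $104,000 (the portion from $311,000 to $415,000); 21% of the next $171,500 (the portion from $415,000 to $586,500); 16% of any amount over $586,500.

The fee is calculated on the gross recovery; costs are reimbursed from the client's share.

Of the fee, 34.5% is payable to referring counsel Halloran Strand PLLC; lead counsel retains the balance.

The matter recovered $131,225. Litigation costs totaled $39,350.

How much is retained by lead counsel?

Fee base is the gross recovery, $131,225; costs are reimbursed separately.
First $131,225 at 38% = $49,865.50
Referral share: 34.5% of $49,865.50 = $17,203.60; lead counsel retains $49,865.50 − $17,203.60 = $32,661.90.

$32,661.90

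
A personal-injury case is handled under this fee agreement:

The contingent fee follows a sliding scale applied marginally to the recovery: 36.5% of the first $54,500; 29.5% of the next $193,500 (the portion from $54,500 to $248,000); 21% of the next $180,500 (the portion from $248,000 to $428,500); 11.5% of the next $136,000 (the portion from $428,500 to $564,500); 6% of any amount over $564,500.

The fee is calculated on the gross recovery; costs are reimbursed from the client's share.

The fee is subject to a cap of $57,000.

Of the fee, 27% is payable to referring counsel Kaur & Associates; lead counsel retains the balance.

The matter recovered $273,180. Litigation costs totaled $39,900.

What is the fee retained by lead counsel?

$41,610.00

Fee base is the gross recovery, $273,180; costs are reimbursed separately.
First $54,500 at 36.5% = $19,892.50
Next $193,500 at 29.5% = $57,082.50
Remaining $25,180 at 21% = $5,287.80
Fee: $19,892.50 + $57,082.50 + $5,287.80 = $82,262.80
$82,262.80 exceeds the $57,000 cap, so the fee is capped at $57,000.00.
Referral share: 27% of $57,000.00 = $15,390.00; lead counsel retains $57,000.00 − $15,390.00 = $41,610.00.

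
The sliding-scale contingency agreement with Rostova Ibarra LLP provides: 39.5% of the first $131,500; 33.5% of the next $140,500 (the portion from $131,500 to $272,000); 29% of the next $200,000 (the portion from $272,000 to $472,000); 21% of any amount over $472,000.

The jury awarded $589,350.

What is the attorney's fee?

$181,653.50

First $131,500 at 39.5% = $51,942.50
Next $140,500 at 33.5% = $47,067.50
Next $200,000 at 29% = $58,000.00
Remaining $117,350 at 21% = $24,643.50
Fee: $51,942.50 + $47,067.50 + $58,000.00 + $24,643.50 = $181,653.50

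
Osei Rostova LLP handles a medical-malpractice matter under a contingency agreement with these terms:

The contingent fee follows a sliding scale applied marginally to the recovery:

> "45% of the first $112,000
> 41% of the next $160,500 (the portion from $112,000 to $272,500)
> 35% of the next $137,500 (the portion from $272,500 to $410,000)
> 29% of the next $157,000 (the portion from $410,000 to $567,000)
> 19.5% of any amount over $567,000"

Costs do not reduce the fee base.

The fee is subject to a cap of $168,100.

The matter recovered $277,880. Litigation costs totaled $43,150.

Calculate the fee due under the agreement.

$118,088.00

Fee base is the gross recovery, $277,880; costs are reimbursed separately.
First $112,000 at 45% = $50,400.00
Next $160,500 at 41% = $65,805.00
Remaining $5,380 at 35% = $1,883.00
Fee: $50,400.00 + $65,805.00 + $1,883.00 = $118,088.00
$118,088.00 is under the $168,100 cap.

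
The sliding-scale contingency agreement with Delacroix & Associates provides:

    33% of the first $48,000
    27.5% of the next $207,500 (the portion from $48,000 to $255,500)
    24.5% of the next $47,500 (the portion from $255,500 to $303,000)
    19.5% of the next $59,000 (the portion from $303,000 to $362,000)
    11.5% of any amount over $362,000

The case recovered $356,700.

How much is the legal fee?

$95,011.50

First $48,000 at 33% = $15,840.00
Next $207,500 at 27.5% = $57,062.50
Next $47,500 at 24.5% = $11,637.50
Remaining $53,700 at 19.5% = $10,471.50
Fee: $15,840.00 + $57,062.50 + $11,637.50 + $10,471.50 = $95,011.50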